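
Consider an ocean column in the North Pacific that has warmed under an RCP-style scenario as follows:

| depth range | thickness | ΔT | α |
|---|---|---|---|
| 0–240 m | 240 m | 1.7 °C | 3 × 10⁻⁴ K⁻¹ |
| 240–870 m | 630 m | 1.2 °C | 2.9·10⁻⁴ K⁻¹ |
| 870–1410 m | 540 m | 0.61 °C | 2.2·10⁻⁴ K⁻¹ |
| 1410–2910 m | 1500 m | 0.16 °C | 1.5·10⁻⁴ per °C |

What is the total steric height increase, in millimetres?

Δh = 450 mm

Layer 1: 3×10⁻⁴ × 240 × 1.7 = 0.12240 m
Layer 2: 2.9×10⁻⁴ × 1.2 × 630 = 0.21924 m
Layer 3: 540 × 0.61 × 2.2×10⁻⁴ = 0.072468 m
0.16 × 1500 × 1.5×10⁻⁴ = 0.03600 m
Δh = 0.12240 + 0.21924 + 0.072468 + 0.03600 = 0.450108 m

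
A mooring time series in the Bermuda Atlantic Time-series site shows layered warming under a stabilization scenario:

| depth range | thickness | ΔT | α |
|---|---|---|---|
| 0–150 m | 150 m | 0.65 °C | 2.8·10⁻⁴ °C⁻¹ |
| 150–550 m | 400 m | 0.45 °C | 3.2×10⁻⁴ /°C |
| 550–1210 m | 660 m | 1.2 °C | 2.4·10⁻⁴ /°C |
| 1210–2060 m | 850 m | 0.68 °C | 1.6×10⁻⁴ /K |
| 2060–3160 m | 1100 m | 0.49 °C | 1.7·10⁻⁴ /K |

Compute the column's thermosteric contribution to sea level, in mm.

0–150 m: 150 × 0.65 × 2.8×10⁻⁴ = 0.02730 m
400 × 3.2×10⁻⁴ × 0.45 = 0.05760 m
660 × 1.2 × 2.4×10⁻⁴ = 0.19008 m
1210–2060 m: 1.6×10⁻⁴ × 850 × 0.68 = 0.09248 m
Layer 5: 0.49 × 1100 × 1.7×10⁻⁴ = 0.09163 m
Δh = 0.02730 + 0.05760 + 0.19008 + 0.09248 + 0.09163 = 0.45909 m

Δh ≈ 460 mm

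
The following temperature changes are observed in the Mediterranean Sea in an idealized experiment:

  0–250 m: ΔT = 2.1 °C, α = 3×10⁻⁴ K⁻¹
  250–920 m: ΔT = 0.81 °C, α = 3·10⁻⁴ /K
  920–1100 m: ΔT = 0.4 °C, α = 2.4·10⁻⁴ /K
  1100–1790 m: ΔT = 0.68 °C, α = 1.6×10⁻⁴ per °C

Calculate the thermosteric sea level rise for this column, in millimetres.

250 × 2.1 × 3×10⁻⁴ = 0.15750 m
3×10⁻⁴ × 0.81 × 670 = 0.16281 m
Layer 3: 2.4×10⁻⁴ × 180 × 0.4 = 0.01728 m
0.68 × 1.6×10⁻⁴ × 690 = 0.075072 m
Δh = 0.15750 + 0.16281 + 0.01728 + 0.075072 = 0.412662 m ≈ 410 mm

Δh = 410 mm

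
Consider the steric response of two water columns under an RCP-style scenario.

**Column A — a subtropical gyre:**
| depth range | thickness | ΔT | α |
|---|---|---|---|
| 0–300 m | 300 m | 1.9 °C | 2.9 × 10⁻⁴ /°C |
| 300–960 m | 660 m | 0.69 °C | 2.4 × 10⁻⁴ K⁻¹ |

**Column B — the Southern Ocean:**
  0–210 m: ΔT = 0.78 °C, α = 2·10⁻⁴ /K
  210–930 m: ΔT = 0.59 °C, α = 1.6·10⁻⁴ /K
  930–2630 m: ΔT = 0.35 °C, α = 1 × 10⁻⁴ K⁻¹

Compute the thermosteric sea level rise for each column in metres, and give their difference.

Δh_A ≈ 0.27 m, Δh_B ≈ 0.16 m; difference ≈ 0.11 m

A 0–300 m: 1.9 × 2.9×10⁻⁴ × 300 = 0.16530 m
A 2.4×10⁻⁴ × 660 × 0.69 = 0.109296 m
A total: 0.274596 m
B 0.78 × 2×10⁻⁴ × 210 = 0.03276 m
B Layer 2: 720 × 1.6×10⁻⁴ × 0.59 = 0.067968 m
B Layer 3: 1700 × 1×10⁻⁴ × 0.35 = 0.05950 m
B total: 0.160228 m
Difference: 0.274596 − 0.160228 = 0.114368 m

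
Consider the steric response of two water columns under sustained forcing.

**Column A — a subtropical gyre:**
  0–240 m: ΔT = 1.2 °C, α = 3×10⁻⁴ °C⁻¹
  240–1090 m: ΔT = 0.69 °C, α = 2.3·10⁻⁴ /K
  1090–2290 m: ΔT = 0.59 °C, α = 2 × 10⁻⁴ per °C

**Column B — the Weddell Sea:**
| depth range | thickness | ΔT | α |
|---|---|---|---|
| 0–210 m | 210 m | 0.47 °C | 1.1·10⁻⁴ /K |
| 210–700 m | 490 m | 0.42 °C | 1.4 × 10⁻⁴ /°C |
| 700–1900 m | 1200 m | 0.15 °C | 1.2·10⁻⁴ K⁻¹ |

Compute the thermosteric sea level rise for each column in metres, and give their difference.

A Layer 1: 240 × 1.2 × 3×10⁻⁴ = 0.08640 m
A 2.3×10⁻⁴ × 850 × 0.69 = 0.134895 m
A Layer 3: 0.59 × 1200 × 2×10⁻⁴ = 0.14160 m
A total: 0.362895 m
B Layer 1: 1.1×10⁻⁴ × 210 × 0.47 = 0.010857 m
B 1.4×10⁻⁴ × 490 × 0.42 = 0.028812 m
B Layer 3: 0.15 × 1.2×10⁻⁴ × 1200 = 0.02160 m
B total: 0.061269 m
Difference: 0.362895 − 0.061269 = 0.301626 m

A: 0.363 m; B: 0.0613 m; difference 0.302 m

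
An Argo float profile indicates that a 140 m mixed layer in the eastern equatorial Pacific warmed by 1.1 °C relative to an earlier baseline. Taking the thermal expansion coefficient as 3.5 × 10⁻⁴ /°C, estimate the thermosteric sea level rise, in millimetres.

Δh = αΔT·H = 3.5×10⁻⁴ × 1.1 × 140 = 0.05390 m

53.9 mm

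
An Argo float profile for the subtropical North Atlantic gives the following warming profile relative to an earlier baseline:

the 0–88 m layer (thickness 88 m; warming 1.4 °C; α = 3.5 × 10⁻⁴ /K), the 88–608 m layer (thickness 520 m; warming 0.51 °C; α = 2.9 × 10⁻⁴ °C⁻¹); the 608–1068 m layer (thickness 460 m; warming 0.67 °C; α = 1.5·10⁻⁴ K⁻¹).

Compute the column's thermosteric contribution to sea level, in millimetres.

Layer 1: 1.4 × 88 × 3.5×10⁻⁴ = 0.04312 m
2.9×10⁻⁴ × 0.51 × 520 = 0.076908 m
Layer 3: 1.5×10⁻⁴ × 0.67 × 460 = 0.04623 m
Δh = 0.04312 + 0.076908 + 0.04623 = 0.166258 m

166 mm of thermosteric rise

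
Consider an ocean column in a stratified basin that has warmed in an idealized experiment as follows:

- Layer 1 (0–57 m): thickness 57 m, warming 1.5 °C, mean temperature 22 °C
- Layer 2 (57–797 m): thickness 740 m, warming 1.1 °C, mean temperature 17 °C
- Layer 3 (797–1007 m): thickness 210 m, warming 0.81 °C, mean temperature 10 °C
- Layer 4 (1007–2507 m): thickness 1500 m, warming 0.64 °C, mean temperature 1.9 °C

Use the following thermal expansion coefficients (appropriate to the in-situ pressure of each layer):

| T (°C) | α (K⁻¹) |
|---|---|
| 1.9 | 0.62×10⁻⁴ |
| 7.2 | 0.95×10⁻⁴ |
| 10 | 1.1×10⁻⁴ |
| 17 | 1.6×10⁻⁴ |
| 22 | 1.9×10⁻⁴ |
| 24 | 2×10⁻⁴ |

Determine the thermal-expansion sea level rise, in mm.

Layer 1 at 22 °C → α = 1.9×10⁻⁴ K⁻¹
Layer 2 at 17 °C → α = 1.6×10⁻⁴ K⁻¹
Layer 3 at 10 °C → α = 1.1×10⁻⁴ K⁻¹
Layer 4 at 1.9 °C → α = 0.62×10⁻⁴ K⁻¹
0–57 m: 1.5 × 1.9×10⁻⁴ × 57 = 0.016245 m
57–797 m: 1.1 × 1.6×10⁻⁴ × 740 = 0.13024 m
210 × 0.81 × 1.1×10⁻⁴ = 0.018711 m
0.64 × 0.62×10⁻⁴ × 1500 = 0.05952 m
Δh = 0.016245 + 0.13024 + 0.018711 + 0.05952 = 0.224716 m ≈ 225 mm

about 225 mm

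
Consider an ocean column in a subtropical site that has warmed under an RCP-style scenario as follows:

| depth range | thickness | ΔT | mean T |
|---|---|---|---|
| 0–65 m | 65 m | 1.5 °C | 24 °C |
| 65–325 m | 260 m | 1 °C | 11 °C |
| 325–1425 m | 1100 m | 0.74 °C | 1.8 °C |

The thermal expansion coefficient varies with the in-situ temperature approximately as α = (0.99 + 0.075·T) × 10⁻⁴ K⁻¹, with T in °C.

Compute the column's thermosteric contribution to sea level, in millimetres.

Layer 1: α = (0.99 + 0.075×24)×10⁻⁴ = 2.79×10⁻⁴ K⁻¹
Layer 2: α = (0.99 + 0.075×11)×10⁻⁴ = 1.815×10⁻⁴ K⁻¹
Layer 3: α = (0.99 + 0.075×1.8)×10⁻⁴ = 1.125×10⁻⁴ K⁻¹
2.79×10⁻⁴ × 65 × 1.5 = 0.0272025 m
Layer 2: 1.815×10⁻⁴ × 260 × 1 = 0.04719 m
1100 × 0.74 × 1.125×10⁻⁴ = 0.091575 m
Δh = 0.0272025 + 0.04719 + 0.091575 = 0.1659675 m

170 mm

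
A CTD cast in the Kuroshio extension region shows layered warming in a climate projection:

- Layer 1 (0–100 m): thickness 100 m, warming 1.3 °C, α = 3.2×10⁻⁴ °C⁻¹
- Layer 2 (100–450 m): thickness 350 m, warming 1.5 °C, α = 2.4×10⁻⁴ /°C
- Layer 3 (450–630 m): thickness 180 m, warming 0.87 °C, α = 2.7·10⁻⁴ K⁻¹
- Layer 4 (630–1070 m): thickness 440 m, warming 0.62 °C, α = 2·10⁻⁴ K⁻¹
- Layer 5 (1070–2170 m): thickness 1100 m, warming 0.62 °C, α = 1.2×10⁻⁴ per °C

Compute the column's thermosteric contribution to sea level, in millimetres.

Δh = 350 mm

1.3 × 100 × 3.2×10⁻⁴ = 0.04160 m
100–450 m: 1.5 × 2.4×10⁻⁴ × 350 = 0.12600 m
2.7×10⁻⁴ × 180 × 0.87 = 0.042282 m
630–1070 m: 2×10⁻⁴ × 0.62 × 440 = 0.05456 m
0.62 × 1.2×10⁻⁴ × 1100 = 0.08184 m
Δh = 0.04160 + 0.12600 + 0.042282 + 0.05456 + 0.08184 = 0.346282 m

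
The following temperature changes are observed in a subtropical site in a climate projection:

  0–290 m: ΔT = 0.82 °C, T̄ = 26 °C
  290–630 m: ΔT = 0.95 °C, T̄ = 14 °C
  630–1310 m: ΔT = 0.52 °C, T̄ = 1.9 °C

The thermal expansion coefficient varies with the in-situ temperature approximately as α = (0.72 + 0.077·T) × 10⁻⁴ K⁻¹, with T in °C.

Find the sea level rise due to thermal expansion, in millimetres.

Layer 1: α = (0.72 + 0.077×26)×10⁻⁴ = 2.722×10⁻⁴ K⁻¹
Layer 2: α = (0.72 + 0.077×14)×10⁻⁴ = 1.798×10⁻⁴ K⁻¹
Layer 3: α = (0.72 + 0.077×1.9)×10⁻⁴ = 0.8663×10⁻⁴ K⁻¹
0–290 m: 290 × 0.82 × 2.722×10⁻⁴ = 0.06472916 m
290–630 m: 0.95 × 340 × 1.798×10⁻⁴ = 0.0580754 m
630–1310 m: 680 × 0.52 × 0.8663×10⁻⁴ = 0.030632368 m
Δh = 0.06472916 + 0.0580754 + 0.030632368 = 0.153436928 m

153 mm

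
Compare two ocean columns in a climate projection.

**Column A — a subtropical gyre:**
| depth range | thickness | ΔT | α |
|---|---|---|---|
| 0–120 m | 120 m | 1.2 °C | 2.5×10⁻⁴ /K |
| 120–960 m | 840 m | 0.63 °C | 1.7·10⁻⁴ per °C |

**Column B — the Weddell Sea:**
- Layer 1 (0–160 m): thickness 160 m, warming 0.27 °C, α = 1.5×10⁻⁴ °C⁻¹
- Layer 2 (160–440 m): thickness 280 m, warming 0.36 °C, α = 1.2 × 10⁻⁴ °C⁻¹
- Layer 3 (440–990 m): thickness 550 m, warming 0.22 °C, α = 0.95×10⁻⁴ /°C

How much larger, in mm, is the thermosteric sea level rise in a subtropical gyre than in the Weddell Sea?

95.9 mm

A Layer 1: 1.2 × 120 × 2.5×10⁻⁴ = 0.03600 m
A Layer 2: 0.63 × 1.7×10⁻⁴ × 840 = 0.089964 m
A total: 0.125964 m
B 0.27 × 160 × 1.5×10⁻⁴ = 0.00648 m
B 160–440 m: 0.36 × 280 × 1.2×10⁻⁴ = 0.012096 m
B 0.95×10⁻⁴ × 0.22 × 550 = 0.011495 m
B total: 0.030071 m
Difference: 0.125964 − 0.030071 = 0.095893 m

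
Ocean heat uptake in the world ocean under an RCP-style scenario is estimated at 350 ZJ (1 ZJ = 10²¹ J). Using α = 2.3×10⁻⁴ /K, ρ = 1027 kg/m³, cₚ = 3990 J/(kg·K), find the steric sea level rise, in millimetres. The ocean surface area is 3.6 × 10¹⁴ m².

Per unit area: Q = 350×10²¹ / (3.6×10¹⁴) ≈ 9.722×10⁸ J/m²
Δh = αQ/(ρcₚ) = 2.3×10⁻⁴ × 9.722×10⁸ / (1027 × 3990) ≈ 0.054568 m

55 mm of thermosteric rise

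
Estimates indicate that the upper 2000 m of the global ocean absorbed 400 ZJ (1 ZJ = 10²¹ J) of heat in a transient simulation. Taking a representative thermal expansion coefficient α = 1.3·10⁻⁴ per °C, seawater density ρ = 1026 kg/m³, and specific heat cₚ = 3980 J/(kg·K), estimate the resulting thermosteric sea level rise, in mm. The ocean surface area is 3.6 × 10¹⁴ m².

Δh = 35 mm

Per unit area: Q = 400×10²¹ / (3.6×10¹⁴) ≈ 1.111×10⁹ J/m²
Δh = αQ/(ρcₚ) = 1.3×10⁻⁴ × 1.111×10⁹ / (1026 × 3980) ≈ 0.035369 m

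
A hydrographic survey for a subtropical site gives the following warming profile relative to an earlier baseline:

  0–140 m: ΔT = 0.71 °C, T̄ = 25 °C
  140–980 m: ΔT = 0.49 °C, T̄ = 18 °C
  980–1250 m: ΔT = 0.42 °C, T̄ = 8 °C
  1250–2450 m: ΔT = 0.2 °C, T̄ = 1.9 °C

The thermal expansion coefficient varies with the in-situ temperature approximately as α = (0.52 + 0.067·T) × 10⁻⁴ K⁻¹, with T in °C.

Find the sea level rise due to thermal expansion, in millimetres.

Layer 1: α = (0.52 + 0.067×25)×10⁻⁴ = 2.195×10⁻⁴ K⁻¹
Layer 2: α = (0.52 + 0.067×18)×10⁻⁴ = 1.726×10⁻⁴ K⁻¹
Layer 3: α = (0.52 + 0.067×8)×10⁻⁴ = 1.056×10⁻⁴ K⁻¹
Layer 4: α = (0.52 + 0.067×1.9)×10⁻⁴ = 0.6473×10⁻⁴ K⁻¹
0–140 m: 0.71 × 2.195×10⁻⁴ × 140 = 0.0218183 m
Layer 2: 1.726×10⁻⁴ × 0.49 × 840 = 0.07104216 m
Layer 3: 270 × 0.42 × 1.056×10⁻⁴ = 0.01197504 m
0.2 × 0.6473×10⁻⁴ × 1200 = 0.0155352 m
Δh = 0.0218183 + 0.07104216 + 0.01197504 + 0.0155352 = 0.1203707 m ≈ 120 mm

120 mm of thermosteric rise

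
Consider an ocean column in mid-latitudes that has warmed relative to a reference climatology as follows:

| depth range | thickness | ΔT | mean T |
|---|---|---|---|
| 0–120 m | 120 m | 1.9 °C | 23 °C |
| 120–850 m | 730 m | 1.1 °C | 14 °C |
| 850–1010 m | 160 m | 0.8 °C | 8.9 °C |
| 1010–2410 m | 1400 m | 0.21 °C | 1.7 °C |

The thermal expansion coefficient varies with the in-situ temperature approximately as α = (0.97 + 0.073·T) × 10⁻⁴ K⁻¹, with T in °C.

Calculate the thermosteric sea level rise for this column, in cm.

Δh = 27 cm

Layer 1: α = (0.97 + 0.073×23)×10⁻⁴ = 2.649×10⁻⁴ K⁻¹
Layer 2: α = (0.97 + 0.073×14)×10⁻⁴ = 1.992×10⁻⁴ K⁻¹
Layer 3: α = (0.97 + 0.073×8.9)×10⁻⁴ = 1.6197×10⁻⁴ K⁻¹
Layer 4: α = (0.97 + 0.073×1.7)×10⁻⁴ = 1.0941×10⁻⁴ K⁻¹
2.649×10⁻⁴ × 1.9 × 120 = 0.0603972 m
1.992×10⁻⁴ × 730 × 1.1 = 0.1599576 m
850–1010 m: 0.8 × 1.6197×10⁻⁴ × 160 = 0.02073216 m
Layer 4: 1.0941×10⁻⁴ × 0.21 × 1400 = 0.03216654 m
Δh = 0.0603972 + 0.1599576 + 0.02073216 + 0.03216654 = 0.2732535 m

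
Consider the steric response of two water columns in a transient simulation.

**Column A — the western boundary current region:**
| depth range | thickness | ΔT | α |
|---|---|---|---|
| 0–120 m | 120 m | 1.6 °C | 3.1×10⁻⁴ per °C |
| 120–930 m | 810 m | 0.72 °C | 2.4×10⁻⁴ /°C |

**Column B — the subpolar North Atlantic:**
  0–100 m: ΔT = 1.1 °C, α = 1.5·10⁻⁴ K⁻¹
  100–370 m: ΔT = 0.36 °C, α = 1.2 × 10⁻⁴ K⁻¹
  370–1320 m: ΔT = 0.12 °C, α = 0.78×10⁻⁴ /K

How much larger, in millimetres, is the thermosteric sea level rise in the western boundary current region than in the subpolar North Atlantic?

160 mm

A 120 × 3.1×10⁻⁴ × 1.6 = 0.05952 m
A Layer 2: 810 × 0.72 × 2.4×10⁻⁴ = 0.139968 m
A total: 0.199488 m
B 100 × 1.5×10⁻⁴ × 1.1 = 0.01650 m
B 270 × 0.36 × 1.2×10⁻⁴ = 0.011664 m
B Layer 3: 0.12 × 950 × 0.78×10⁻⁴ = 0.008892 m
B total: 0.037056 m
Difference: 0.199488 − 0.037056 = 0.162432 m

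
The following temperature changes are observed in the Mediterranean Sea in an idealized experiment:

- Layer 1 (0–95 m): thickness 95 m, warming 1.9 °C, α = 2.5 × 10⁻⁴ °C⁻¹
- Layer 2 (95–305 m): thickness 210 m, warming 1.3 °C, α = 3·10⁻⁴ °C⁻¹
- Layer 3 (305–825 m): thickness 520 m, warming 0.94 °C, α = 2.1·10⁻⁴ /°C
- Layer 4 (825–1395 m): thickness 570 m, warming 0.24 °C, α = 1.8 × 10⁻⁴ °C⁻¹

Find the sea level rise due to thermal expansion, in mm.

254 mm

95 × 1.9 × 2.5×10⁻⁴ = 0.045125 m
95–305 m: 210 × 1.3 × 3×10⁻⁴ = 0.08190 m
305–825 m: 520 × 0.94 × 2.1×10⁻⁴ = 0.102648 m
Layer 4: 0.24 × 570 × 1.8×10⁻⁴ = 0.024624 m
Δh = 0.045125 + 0.08190 + 0.102648 + 0.024624 = 0.254297 m ≈ 254 mm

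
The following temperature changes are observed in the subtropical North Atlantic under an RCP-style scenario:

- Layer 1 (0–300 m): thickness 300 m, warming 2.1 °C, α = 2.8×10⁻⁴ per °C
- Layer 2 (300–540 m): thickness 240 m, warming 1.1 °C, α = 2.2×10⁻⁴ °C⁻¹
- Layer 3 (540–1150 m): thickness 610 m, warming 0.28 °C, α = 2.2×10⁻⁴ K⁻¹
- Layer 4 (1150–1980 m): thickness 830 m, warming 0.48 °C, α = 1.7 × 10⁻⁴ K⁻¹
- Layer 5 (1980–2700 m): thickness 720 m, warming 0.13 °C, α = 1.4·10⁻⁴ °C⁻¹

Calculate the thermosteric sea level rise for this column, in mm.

Δh = 353 mm

0–300 m: 2.8×10⁻⁴ × 2.1 × 300 = 0.17640 m
Layer 2: 240 × 1.1 × 2.2×10⁻⁴ = 0.05808 m
Layer 3: 2.2×10⁻⁴ × 610 × 0.28 = 0.037576 m
830 × 1.7×10⁻⁴ × 0.48 = 0.067728 m
Layer 5: 1.4×10⁻⁴ × 0.13 × 720 = 0.013104 m
Δh = 0.17640 + 0.05808 + 0.037576 + 0.067728 + 0.013104 = 0.352888 m ≈ 353 mm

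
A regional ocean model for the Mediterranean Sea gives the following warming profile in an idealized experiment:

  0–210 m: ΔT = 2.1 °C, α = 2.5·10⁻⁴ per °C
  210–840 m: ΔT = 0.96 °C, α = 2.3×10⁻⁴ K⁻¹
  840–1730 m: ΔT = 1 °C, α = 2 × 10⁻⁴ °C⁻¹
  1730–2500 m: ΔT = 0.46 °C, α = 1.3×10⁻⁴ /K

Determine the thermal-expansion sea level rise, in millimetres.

Layer 1: 2.5×10⁻⁴ × 210 × 2.1 = 0.11025 m
Layer 2: 2.3×10⁻⁴ × 0.96 × 630 = 0.139104 m
890 × 2×10⁻⁴ × 1 = 0.17800 m
0.46 × 770 × 1.3×10⁻⁴ = 0.046046 m
Δh = 0.11025 + 0.139104 + 0.17800 + 0.046046 = 0.47340 m ≈ 473 mm

473 mm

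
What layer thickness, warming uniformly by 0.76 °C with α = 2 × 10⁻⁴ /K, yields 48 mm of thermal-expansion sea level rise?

H = Δh/(αΔT) = 0.048 / (2×10⁻⁴ × 0.76) ≈ 315.8 m

H ≈ 316 m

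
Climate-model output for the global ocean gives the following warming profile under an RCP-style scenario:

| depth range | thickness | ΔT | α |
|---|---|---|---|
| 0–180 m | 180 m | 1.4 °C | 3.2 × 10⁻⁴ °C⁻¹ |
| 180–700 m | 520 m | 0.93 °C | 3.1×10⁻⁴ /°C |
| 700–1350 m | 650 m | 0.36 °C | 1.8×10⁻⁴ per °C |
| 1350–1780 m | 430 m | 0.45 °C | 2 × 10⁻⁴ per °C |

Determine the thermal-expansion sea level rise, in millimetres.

0–180 m: 180 × 3.2×10⁻⁴ × 1.4 = 0.08064 m
3.1×10⁻⁴ × 0.93 × 520 = 0.149916 m
Layer 3: 0.36 × 650 × 1.8×10⁻⁴ = 0.04212 m
2×10⁻⁴ × 0.45 × 430 = 0.03870 m
Δh = 0.08064 + 0.149916 + 0.04212 + 0.03870 = 0.311376 m

Δh ≈ 310 mm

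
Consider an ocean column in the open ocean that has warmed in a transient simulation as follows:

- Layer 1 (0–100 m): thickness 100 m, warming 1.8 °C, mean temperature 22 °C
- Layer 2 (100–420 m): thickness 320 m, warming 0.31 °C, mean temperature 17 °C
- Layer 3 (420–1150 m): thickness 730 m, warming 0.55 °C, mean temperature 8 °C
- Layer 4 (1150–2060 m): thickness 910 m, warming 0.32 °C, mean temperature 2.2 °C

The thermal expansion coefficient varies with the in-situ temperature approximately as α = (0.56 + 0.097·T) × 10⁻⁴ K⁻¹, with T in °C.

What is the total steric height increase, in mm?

Δh = 150 mm

Layer 1: α = (0.56 + 0.097×22)×10⁻⁴ = 2.694×10⁻⁴ K⁻¹
Layer 2: α = (0.56 + 0.097×17)×10⁻⁴ = 2.209×10⁻⁴ K⁻¹
Layer 3: α = (0.56 + 0.097×8)×10⁻⁴ = 1.336×10⁻⁴ K⁻¹
Layer 4: α = (0.56 + 0.097×2.2)×10⁻⁴ = 0.7734×10⁻⁴ K⁻¹
0–100 m: 2.694×10⁻⁴ × 100 × 1.8 = 0.048492 m
0.31 × 320 × 2.209×10⁻⁴ = 0.02191328 m
420–1150 m: 730 × 1.336×10⁻⁴ × 0.55 = 0.0536404 m
1150–2060 m: 910 × 0.32 × 0.7734×10⁻⁴ = 0.022521408 m
Δh = 0.048492 + 0.02191328 + 0.0536404 + 0.022521408 = 0.146567088 m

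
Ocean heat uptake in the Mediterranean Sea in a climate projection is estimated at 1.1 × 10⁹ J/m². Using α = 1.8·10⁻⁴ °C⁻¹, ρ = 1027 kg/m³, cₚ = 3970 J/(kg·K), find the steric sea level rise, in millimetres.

Δh = 49 mm

Δh = αQ/(ρcₚ) = 1.8×10⁻⁴ × 1.1×10⁹ / (1027 × 3970) ≈ 0.048563 m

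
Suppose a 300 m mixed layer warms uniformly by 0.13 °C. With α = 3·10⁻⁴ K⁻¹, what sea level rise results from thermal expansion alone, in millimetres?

about 11.7 mm

Δh = αΔT·H = 3×10⁻⁴ × 0.13 × 300 = 0.01170 m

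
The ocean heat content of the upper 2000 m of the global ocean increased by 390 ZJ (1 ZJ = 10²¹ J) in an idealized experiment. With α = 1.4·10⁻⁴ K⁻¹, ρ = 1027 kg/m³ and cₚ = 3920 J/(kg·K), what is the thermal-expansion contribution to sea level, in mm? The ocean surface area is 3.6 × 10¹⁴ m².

Per unit area: Q = 390×10²¹ / (3.6×10¹⁴) ≈ 1.083×10⁹ J/m²
Δh = αQ/(ρcₚ) = 1.4×10⁻⁴ × 1.083×10⁹ / (1027 × 3920) ≈ 0.037662 m

38 mm of thermosteric rise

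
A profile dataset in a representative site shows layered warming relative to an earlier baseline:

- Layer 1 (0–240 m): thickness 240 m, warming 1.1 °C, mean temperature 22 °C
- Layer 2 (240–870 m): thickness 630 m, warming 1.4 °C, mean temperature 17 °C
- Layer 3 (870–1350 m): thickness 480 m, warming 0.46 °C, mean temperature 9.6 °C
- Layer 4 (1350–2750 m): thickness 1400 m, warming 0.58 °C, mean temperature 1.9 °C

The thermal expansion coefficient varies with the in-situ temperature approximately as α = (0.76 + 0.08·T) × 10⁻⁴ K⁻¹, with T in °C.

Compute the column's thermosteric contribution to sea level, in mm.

Layer 1: α = (0.76 + 0.08×22)×10⁻⁴ = 2.52×10⁻⁴ K⁻¹
Layer 2: α = (0.76 + 0.08×17)×10⁻⁴ = 2.12×10⁻⁴ K⁻¹
Layer 3: α = (0.76 + 0.08×9.6)×10⁻⁴ = 1.528×10⁻⁴ K⁻¹
Layer 4: α = (0.76 + 0.08×1.9)×10⁻⁴ = 0.912×10⁻⁴ K⁻¹
0–240 m: 2.52×10⁻⁴ × 240 × 1.1 = 0.066528 m
240–870 m: 2.12×10⁻⁴ × 630 × 1.4 = 0.186984 m
Layer 3: 1.528×10⁻⁴ × 480 × 0.46 = 0.03373824 m
1400 × 0.912×10⁻⁴ × 0.58 = 0.0740544 m
Δh = 0.066528 + 0.186984 + 0.03373824 + 0.0740544 = 0.36130464 m

360 mm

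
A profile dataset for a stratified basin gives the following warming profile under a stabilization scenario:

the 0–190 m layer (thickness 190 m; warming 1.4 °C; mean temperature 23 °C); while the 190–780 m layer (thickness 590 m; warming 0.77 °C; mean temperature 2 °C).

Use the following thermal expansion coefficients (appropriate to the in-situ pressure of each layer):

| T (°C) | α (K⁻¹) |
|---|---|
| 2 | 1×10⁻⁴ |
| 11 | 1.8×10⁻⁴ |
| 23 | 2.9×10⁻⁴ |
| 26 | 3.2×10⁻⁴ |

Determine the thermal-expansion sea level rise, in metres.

Layer 1 at 23 °C → α = 2.9×10⁻⁴ K⁻¹
Layer 2 at 2 °C → α = 1×10⁻⁴ K⁻¹
0–190 m: 1.4 × 2.9×10⁻⁴ × 190 = 0.07714 m
0.77 × 590 × 1×10⁻⁴ = 0.04543 m
Δh = 0.07714 + 0.04543 = 0.12257 m ≈ 0.123 m

Δh = 0.123 m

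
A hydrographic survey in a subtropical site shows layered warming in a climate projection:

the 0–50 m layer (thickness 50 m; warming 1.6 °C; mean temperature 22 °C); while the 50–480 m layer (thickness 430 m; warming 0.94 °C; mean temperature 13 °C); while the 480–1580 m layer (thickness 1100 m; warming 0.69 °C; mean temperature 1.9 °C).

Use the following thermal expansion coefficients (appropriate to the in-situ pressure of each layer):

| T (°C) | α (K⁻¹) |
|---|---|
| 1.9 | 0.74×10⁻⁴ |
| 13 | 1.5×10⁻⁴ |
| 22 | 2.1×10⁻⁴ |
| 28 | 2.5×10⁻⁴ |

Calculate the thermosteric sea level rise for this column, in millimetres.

130 mm

Layer 1 at 22 °C → α = 2.1×10⁻⁴ K⁻¹
Layer 2 at 13 °C → α = 1.5×10⁻⁴ K⁻¹
Layer 3 at 1.9 °C → α = 0.74×10⁻⁴ K⁻¹
Layer 1: 50 × 1.6 × 2.1×10⁻⁴ = 0.01680 m
Layer 2: 430 × 0.94 × 1.5×10⁻⁴ = 0.06063 m
0.69 × 0.74×10⁻⁴ × 1100 = 0.056166 m
Δh = 0.01680 + 0.06063 + 0.056166 = 0.133596 m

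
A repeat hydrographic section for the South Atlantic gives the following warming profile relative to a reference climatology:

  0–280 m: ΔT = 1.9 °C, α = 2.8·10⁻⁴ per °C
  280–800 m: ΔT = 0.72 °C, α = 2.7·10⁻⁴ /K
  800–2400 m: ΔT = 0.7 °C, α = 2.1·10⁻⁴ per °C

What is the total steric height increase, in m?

0.485 m

0–280 m: 1.9 × 2.8×10⁻⁴ × 280 = 0.14896 m
0.72 × 520 × 2.7×10⁻⁴ = 0.101088 m
Layer 3: 2.1×10⁻⁴ × 0.7 × 1600 = 0.23520 m
Δh = 0.14896 + 0.101088 + 0.23520 = 0.485248 m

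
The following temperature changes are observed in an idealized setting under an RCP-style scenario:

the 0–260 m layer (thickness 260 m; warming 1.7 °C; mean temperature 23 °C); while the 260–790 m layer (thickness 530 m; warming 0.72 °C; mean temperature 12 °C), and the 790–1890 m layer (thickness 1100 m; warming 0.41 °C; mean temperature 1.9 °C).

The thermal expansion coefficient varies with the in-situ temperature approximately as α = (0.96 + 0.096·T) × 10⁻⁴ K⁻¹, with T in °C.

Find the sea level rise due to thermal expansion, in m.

Δh = 0.272 m

Layer 1: α = (0.96 + 0.096×23)×10⁻⁴ = 3.168×10⁻⁴ K⁻¹
Layer 2: α = (0.96 + 0.096×12)×10⁻⁴ = 2.112×10⁻⁴ K⁻¹
Layer 3: α = (0.96 + 0.096×1.9)×10⁻⁴ = 1.1424×10⁻⁴ K⁻¹
Layer 1: 1.7 × 260 × 3.168×10⁻⁴ = 0.1400256 m
260–790 m: 530 × 2.112×10⁻⁴ × 0.72 = 0.08059392 m
0.41 × 1.1424×10⁻⁴ × 1100 = 0.05152224 m
Δh = 0.1400256 + 0.08059392 + 0.05152224 = 0.27214176 m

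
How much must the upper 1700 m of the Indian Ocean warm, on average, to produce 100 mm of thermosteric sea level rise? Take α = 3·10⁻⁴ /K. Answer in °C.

about 0.196 °C

ΔT = Δh/(αH) = 0.1 / (3×10⁻⁴ × 1700) ≈ 0.1961 °C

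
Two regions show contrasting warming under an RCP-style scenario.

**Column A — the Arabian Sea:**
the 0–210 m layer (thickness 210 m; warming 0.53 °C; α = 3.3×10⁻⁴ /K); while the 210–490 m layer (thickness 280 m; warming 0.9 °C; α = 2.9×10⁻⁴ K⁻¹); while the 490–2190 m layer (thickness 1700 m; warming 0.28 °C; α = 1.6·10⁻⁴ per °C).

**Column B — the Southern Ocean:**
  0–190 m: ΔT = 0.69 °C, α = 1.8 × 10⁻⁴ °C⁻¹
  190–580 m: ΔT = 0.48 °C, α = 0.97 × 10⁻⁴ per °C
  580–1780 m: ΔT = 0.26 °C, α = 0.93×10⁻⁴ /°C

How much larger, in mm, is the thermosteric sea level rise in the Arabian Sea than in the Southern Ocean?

A 0–210 m: 0.53 × 210 × 3.3×10⁻⁴ = 0.036729 m
A 210–490 m: 0.9 × 2.9×10⁻⁴ × 280 = 0.07308 m
A 490–2190 m: 1700 × 0.28 × 1.6×10⁻⁴ = 0.07616 m
A total: 0.185969 m
B 0–190 m: 1.8×10⁻⁴ × 0.69 × 190 = 0.023598 m
B 0.97×10⁻⁴ × 390 × 0.48 = 0.0181584 m
B Layer 3: 1200 × 0.26 × 0.93×10⁻⁴ = 0.029016 m
B total: 0.0707724 m
Difference: 0.185969 − 0.0707724 = 0.1151966 m

Δh_A − Δh_B ≈ 115 mm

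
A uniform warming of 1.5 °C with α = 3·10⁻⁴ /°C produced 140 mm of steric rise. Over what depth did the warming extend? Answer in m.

H = Δh/(αΔT) = 0.14 / (3×10⁻⁴ × 1.5) ≈ 311.1 m

H ≈ 311 m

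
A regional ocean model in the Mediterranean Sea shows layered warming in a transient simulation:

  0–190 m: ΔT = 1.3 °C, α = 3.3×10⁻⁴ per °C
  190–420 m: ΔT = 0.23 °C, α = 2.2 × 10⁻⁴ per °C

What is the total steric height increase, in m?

Layer 1: 3.3×10⁻⁴ × 190 × 1.3 = 0.08151 m
190–420 m: 0.23 × 230 × 2.2×10⁻⁴ = 0.011638 m
Δh = 0.08151 + 0.011638 = 0.093148 m

0.0931 m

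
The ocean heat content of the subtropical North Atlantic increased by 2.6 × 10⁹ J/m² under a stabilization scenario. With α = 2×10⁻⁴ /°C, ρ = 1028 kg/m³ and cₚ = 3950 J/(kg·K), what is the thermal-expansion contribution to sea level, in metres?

about 0.128 m

Δh = αQ/(ρcₚ) = 2×10⁻⁴ × 2.6×10⁹ / (1028 × 3950) ≈ 0.12806 m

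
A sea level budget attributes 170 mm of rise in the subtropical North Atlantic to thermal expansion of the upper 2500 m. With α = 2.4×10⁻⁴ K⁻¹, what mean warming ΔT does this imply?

about 0.283 °C

ΔT = Δh/(αH) = 0.17 / (2.4×10⁻⁴ × 2500) ≈ 0.2833 °C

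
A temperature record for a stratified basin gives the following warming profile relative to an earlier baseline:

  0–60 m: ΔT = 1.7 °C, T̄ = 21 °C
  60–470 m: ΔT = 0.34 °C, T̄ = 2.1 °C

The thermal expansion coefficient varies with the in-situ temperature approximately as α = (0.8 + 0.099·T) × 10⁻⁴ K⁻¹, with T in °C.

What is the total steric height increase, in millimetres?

43.4 mm of thermosteric rise

Layer 1: α = (0.8 + 0.099×21)×10⁻⁴ = 2.879×10⁻⁴ K⁻¹
Layer 2: α = (0.8 + 0.099×2.1)×10⁻⁴ = 1.0079×10⁻⁴ K⁻¹
0–60 m: 60 × 1.7 × 2.879×10⁻⁴ = 0.0293658 m
410 × 1.0079×10⁻⁴ × 0.34 = 0.014050126 m
Δh = 0.0293658 + 0.014050126 = 0.043415926 m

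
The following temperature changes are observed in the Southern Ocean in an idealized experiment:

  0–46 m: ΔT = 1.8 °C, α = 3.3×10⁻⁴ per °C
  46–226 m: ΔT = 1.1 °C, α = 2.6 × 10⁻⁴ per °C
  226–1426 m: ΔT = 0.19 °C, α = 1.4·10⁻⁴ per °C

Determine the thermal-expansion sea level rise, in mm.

0–46 m: 1.8 × 3.3×10⁻⁴ × 46 = 0.027324 m
Layer 2: 1.1 × 180 × 2.6×10⁻⁴ = 0.05148 m
1200 × 1.4×10⁻⁴ × 0.19 = 0.03192 m
Δh = 0.027324 + 0.05148 + 0.03192 = 0.110724 m ≈ 111 mm

about 111 mm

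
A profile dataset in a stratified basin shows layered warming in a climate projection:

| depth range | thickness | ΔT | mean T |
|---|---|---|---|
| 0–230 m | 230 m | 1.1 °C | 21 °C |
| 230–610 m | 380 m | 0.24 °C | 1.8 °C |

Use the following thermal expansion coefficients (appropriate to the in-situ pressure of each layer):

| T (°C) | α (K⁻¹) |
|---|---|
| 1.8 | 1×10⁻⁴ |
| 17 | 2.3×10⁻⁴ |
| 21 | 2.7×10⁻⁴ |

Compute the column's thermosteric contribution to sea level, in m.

Layer 1 at 21 °C → α = 2.7×10⁻⁴ K⁻¹
Layer 2 at 1.8 °C → α = 1×10⁻⁴ K⁻¹
0–230 m: 1.1 × 230 × 2.7×10⁻⁴ = 0.06831 m
230–610 m: 1×10⁻⁴ × 0.24 × 380 = 0.00912 m
Δh = 0.06831 + 0.00912 = 0.07743 m

Δh ≈ 0.0774 m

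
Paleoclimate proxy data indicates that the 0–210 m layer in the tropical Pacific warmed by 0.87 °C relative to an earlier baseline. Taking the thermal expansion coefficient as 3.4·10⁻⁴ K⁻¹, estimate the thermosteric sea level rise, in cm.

Δh = αΔT·H = 3.4×10⁻⁴ × 0.87 × 210 = 0.062118 m

about 6.2 cm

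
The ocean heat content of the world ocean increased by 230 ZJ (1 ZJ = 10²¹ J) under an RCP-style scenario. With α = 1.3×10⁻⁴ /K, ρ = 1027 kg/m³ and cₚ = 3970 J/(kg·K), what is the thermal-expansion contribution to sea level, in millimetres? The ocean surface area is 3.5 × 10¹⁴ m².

21.0 mm

Per unit area: Q = 230×10²¹ / (3.5×10¹⁴) ≈ 6.571×10⁸ J/m²
Δh = αQ/(ρcₚ) = 1.3×10⁻⁴ × 6.571×10⁸ / (1027 × 3970) ≈ 0.020951 m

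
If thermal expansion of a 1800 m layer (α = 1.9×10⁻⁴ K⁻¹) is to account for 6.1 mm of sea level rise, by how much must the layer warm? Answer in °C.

ΔT = Δh/(αH) = 0.0061 / (1.9×10⁻⁴ × 1800) ≈ 0.01784 °C

ΔT ≈ 0.0178 °C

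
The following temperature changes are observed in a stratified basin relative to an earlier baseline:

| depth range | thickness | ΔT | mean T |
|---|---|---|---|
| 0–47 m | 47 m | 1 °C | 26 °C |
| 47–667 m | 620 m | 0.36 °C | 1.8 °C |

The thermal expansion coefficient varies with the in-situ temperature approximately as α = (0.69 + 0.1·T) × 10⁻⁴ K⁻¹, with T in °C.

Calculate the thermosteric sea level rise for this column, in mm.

Layer 1: α = (0.69 + 0.1×26)×10⁻⁴ = 3.29×10⁻⁴ K⁻¹
Layer 2: α = (0.69 + 0.1×1.8)×10⁻⁴ = 0.87×10⁻⁴ K⁻¹
0–47 m: 1 × 47 × 3.29×10⁻⁴ = 0.015463 m
Layer 2: 620 × 0.87×10⁻⁴ × 0.36 = 0.0194184 m
Δh = 0.015463 + 0.0194184 = 0.0348814 m ≈ 34.9 mm

34.9 mm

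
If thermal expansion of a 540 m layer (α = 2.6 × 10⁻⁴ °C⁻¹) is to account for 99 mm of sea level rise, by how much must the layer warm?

0.705 °C

ΔT = Δh/(αH) = 0.099 / (2.6×10⁻⁴ × 540) ≈ 0.7051 °C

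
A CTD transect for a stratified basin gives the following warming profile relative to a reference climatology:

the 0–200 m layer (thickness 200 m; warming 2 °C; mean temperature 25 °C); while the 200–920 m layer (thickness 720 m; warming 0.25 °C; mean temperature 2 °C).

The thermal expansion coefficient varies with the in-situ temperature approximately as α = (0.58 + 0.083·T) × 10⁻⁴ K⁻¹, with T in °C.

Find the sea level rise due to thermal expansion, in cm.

Layer 1: α = (0.58 + 0.083×25)×10⁻⁴ = 2.655×10⁻⁴ K⁻¹
Layer 2: α = (0.58 + 0.083×2)×10⁻⁴ = 0.746×10⁻⁴ K⁻¹
Layer 1: 2 × 2.655×10⁻⁴ × 200 = 0.10620 m
0.746×10⁻⁴ × 0.25 × 720 = 0.013428 m
Δh = 0.10620 + 0.013428 = 0.119628 m

Δh ≈ 12.0 cm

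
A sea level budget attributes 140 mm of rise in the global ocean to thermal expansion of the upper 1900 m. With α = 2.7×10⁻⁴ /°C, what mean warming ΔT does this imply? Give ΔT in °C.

ΔT = Δh/(αH) = 0.14 / (2.7×10⁻⁴ × 1900) ≈ 0.2729 °C

ΔT ≈ 0.27 °C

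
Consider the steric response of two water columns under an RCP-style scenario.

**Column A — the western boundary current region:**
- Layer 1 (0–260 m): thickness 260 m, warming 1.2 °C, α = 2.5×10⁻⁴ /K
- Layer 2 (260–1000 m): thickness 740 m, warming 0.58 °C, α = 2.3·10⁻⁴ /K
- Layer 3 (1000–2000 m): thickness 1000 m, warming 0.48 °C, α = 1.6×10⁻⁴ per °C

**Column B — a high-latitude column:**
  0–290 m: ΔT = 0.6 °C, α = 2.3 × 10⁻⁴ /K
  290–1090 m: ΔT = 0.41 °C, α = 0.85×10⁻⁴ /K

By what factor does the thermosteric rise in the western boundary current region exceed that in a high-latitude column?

3.7

A 260 × 2.5×10⁻⁴ × 1.2 = 0.07800 m
A 260–1000 m: 0.58 × 2.3×10⁻⁴ × 740 = 0.098716 m
A 1.6×10⁻⁴ × 1000 × 0.48 = 0.07680 m
A total: 0.253516 m
B 0–290 m: 2.3×10⁻⁴ × 0.6 × 290 = 0.04002 m
B 800 × 0.41 × 0.85×10⁻⁴ = 0.02788 m
B total: 0.06790 m
Ratio: 0.253516 / 0.06790 ≈ 3.734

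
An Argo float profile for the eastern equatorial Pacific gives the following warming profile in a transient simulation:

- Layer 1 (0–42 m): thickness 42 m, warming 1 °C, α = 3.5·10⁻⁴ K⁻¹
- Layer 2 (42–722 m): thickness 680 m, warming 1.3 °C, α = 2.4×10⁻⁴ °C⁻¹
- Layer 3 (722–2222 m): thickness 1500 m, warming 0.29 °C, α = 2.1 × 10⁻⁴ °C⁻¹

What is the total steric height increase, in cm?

Layer 1: 1 × 42 × 3.5×10⁻⁴ = 0.01470 m
Layer 2: 2.4×10⁻⁴ × 680 × 1.3 = 0.21216 m
722–2222 m: 1500 × 2.1×10⁻⁴ × 0.29 = 0.09135 m
Δh = 0.01470 + 0.21216 + 0.09135 = 0.31821 m

Δh ≈ 31.8 cm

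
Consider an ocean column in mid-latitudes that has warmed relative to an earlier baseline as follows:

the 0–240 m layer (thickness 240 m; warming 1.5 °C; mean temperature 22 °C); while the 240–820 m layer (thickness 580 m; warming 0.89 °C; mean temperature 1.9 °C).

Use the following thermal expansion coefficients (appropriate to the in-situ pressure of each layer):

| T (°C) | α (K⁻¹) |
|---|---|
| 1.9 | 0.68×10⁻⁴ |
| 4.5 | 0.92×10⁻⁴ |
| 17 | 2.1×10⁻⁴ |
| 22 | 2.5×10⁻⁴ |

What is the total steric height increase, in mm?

Layer 1 at 22 °C → α = 2.5×10⁻⁴ K⁻¹
Layer 2 at 1.9 °C → α = 0.68×10⁻⁴ K⁻¹
2.5×10⁻⁴ × 240 × 1.5 = 0.09000 m
0.89 × 0.68×10⁻⁴ × 580 = 0.0351016 m
Δh = 0.09000 + 0.0351016 = 0.1251016 m

Δh ≈ 125 mm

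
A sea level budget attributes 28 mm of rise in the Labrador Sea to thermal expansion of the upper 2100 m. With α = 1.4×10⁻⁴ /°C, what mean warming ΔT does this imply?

ΔT = Δh/(αH) = 0.028 / (1.4×10⁻⁴ × 2100) ≈ 0.09524 °C

about 0.095 °C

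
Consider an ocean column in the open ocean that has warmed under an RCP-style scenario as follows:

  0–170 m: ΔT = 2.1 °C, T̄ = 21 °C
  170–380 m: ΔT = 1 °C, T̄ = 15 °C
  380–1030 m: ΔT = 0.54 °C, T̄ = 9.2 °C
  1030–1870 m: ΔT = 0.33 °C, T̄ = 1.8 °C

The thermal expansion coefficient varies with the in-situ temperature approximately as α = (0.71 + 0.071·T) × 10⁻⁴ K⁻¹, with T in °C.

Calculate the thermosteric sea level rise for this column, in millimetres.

about 190 mm

Layer 1: α = (0.71 + 0.071×21)×10⁻⁴ = 2.201×10⁻⁴ K⁻¹
Layer 2: α = (0.71 + 0.071×15)×10⁻⁴ = 1.775×10⁻⁴ K⁻¹
Layer 3: α = (0.71 + 0.071×9.2)×10⁻⁴ = 1.3632×10⁻⁴ K⁻¹
Layer 4: α = (0.71 + 0.071×1.8)×10⁻⁴ = 0.8378×10⁻⁴ K⁻¹
2.201×10⁻⁴ × 2.1 × 170 = 0.0785757 m
170–380 m: 1.775×10⁻⁴ × 1 × 210 = 0.037275 m
380–1030 m: 650 × 0.54 × 1.3632×10⁻⁴ = 0.04784832 m
1030–1870 m: 0.33 × 840 × 0.8378×10⁻⁴ = 0.023223816 m
Δh = 0.0785757 + 0.037275 + 0.04784832 + 0.023223816 = 0.186922836 m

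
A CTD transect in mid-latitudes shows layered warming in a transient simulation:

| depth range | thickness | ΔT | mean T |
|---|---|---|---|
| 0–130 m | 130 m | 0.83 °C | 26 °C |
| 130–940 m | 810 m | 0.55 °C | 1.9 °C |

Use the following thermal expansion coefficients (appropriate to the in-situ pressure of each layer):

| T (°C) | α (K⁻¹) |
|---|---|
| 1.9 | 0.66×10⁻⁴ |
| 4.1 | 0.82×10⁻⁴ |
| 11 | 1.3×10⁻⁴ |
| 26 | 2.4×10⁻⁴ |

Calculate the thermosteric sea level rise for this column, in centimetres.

5.5 cm

Layer 1 at 26 °C → α = 2.4×10⁻⁴ K⁻¹
Layer 2 at 1.9 °C → α = 0.66×10⁻⁴ K⁻¹
Layer 1: 130 × 2.4×10⁻⁴ × 0.83 = 0.025896 m
810 × 0.66×10⁻⁴ × 0.55 = 0.029403 m
Δh = 0.025896 + 0.029403 = 0.055299 m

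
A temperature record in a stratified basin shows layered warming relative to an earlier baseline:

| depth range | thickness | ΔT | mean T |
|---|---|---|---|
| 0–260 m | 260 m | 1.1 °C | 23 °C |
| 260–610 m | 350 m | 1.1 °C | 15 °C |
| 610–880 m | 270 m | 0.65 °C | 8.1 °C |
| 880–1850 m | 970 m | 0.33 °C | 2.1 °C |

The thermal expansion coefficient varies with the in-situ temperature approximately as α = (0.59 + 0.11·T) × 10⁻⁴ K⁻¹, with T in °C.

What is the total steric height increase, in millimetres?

Δh = 228 mm

Layer 1: α = (0.59 + 0.11×23)×10⁻⁴ = 3.12×10⁻⁴ K⁻¹
Layer 2: α = (0.59 + 0.11×15)×10⁻⁴ = 2.24×10⁻⁴ K⁻¹
Layer 3: α = (0.59 + 0.11×8.1)×10⁻⁴ = 1.481×10⁻⁴ K⁻¹
Layer 4: α = (0.59 + 0.11×2.1)×10⁻⁴ = 0.821×10⁻⁴ K⁻¹
Layer 1: 3.12×10⁻⁴ × 1.1 × 260 = 0.089232 m
2.24×10⁻⁴ × 350 × 1.1 = 0.08624 m
610–880 m: 270 × 0.65 × 1.481×10⁻⁴ = 0.02599155 m
Layer 4: 0.33 × 0.821×10⁻⁴ × 970 = 0.02628021 m
Δh = 0.089232 + 0.08624 + 0.02599155 + 0.02628021 = 0.22774376 m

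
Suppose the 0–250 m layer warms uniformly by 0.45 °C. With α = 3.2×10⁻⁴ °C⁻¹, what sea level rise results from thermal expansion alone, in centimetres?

Δh = 3.6 cm

Δh = αΔT·H = 3.2×10⁻⁴ × 0.45 × 250 = 0.03600 m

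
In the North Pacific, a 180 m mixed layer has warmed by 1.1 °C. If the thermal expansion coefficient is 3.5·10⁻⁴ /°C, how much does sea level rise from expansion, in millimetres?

69.3 mm of thermosteric rise

Δh = αΔT·H = 3.5×10⁻⁴ × 1.1 × 180 = 0.06930 m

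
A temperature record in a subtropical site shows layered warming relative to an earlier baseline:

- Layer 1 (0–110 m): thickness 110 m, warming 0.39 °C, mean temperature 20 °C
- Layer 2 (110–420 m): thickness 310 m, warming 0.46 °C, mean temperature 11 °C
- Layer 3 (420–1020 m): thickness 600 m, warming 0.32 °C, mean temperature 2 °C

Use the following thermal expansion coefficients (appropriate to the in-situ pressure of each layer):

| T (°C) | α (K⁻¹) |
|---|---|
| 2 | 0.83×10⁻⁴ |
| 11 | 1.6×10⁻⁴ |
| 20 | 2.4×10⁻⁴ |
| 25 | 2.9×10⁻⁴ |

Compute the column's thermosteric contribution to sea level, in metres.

Layer 1 at 20 °C → α = 2.4×10⁻⁴ K⁻¹
Layer 2 at 11 °C → α = 1.6×10⁻⁴ K⁻¹
Layer 3 at 2 °C → α = 0.83×10⁻⁴ K⁻¹
0–110 m: 0.39 × 110 × 2.4×10⁻⁴ = 0.010296 m
Layer 2: 1.6×10⁻⁴ × 310 × 0.46 = 0.022816 m
420–1020 m: 600 × 0.32 × 0.83×10⁻⁴ = 0.015936 m
Δh = 0.010296 + 0.022816 + 0.015936 = 0.049048 m ≈ 0.0490 m

Δh ≈ 0.0490 m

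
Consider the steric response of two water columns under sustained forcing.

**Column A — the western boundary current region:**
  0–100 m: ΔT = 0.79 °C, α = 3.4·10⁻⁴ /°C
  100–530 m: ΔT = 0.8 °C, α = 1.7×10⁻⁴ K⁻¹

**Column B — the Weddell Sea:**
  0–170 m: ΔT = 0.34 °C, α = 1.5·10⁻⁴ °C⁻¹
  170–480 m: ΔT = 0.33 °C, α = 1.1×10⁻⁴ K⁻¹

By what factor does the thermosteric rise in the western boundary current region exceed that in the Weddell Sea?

a factor of 4.28

A 0–100 m: 3.4×10⁻⁴ × 0.79 × 100 = 0.02686 m
A 100–530 m: 0.8 × 430 × 1.7×10⁻⁴ = 0.05848 m
A total: 0.08534 m
B Layer 1: 170 × 1.5×10⁻⁴ × 0.34 = 0.00867 m
B 170–480 m: 310 × 0.33 × 1.1×10⁻⁴ = 0.011253 m
B total: 0.019923 m
Ratio: 0.08534 / 0.019923 ≈ 4.283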